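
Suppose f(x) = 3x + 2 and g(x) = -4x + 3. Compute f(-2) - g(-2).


-15


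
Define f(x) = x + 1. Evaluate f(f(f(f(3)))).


f(3) = 4
f(4) = 5
f(5) = 6
f(6) = 7

7


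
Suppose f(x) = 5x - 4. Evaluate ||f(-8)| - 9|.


35


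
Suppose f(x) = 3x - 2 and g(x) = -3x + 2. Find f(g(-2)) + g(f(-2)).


f(g(-2)) = 22
g(f(-2)) = 26
Sum = 48

48


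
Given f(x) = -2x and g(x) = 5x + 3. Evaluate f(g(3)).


g(3) = 18
f(18) = -36

-36


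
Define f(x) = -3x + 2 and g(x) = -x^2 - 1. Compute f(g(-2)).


g(-2) = -5
f(-5) = 17

17


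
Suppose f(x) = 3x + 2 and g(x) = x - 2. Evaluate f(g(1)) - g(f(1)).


f(g(1)) = -1
g(f(1)) = 3
Difference = -4

-4


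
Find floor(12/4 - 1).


12/4 = 3
3 - 1 = 2
floor(2) = 2

2


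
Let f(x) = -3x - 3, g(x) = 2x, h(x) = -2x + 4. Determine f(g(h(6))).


45


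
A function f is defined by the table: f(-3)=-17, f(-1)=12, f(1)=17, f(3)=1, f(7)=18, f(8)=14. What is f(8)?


Reading from the table at x = 8

14


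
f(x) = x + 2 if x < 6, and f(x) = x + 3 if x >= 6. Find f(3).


3 satisfies x < 6
f(3) = 5

5


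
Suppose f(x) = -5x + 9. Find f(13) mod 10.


f(13) = -56
-56 mod 10 = 4

4


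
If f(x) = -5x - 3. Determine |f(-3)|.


f(-3) = 12
|12| = 12

12


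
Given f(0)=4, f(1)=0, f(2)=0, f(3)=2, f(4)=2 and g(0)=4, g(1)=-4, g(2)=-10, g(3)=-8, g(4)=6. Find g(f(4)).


f(4) = 2
g(2) = -10

-10


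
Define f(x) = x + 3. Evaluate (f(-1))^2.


f(-1) = 2
(2)^2 = 4

4


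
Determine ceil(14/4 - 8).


14/4 = 3.5
3.5 - 8 = -4.5
ceil(-4.5) = -4

-4


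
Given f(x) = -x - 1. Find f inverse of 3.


-4


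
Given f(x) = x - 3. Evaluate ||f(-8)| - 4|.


f(-8) = -11
|-11| = 11
|11 - 4| = 7

7


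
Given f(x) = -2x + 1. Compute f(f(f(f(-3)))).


f(-3) = 7
f(7) = -13
f(-13) = 27
f(27) = -53

-53


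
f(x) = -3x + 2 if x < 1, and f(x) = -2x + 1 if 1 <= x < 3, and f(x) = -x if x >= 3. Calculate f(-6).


-6 satisfies x < 1
f(-6) = 20

20


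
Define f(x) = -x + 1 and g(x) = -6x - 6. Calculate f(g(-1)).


g(-1) = 0
f(0) = 1

1


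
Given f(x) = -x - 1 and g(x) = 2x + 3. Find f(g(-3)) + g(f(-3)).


9


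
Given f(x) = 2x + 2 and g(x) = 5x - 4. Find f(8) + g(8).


f(8) = 18
g(8) = 36
Sum = 54

54


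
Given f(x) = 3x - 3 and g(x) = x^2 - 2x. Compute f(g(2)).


g(2) = 0
f(0) = -3

-3


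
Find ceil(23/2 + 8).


23/2 = 11.5
11.5 + 8 = 19.5
ceil(19.5) = 20

20


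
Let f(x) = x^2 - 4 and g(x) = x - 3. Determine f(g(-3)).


g(-3) = -6
f(-6) = 1*(-6)^2 - 4 = 32

32


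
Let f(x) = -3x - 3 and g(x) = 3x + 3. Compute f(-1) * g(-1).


0


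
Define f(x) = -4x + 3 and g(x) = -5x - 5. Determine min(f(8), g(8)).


f(8) = -29
g(8) = -45
min = -45

-45


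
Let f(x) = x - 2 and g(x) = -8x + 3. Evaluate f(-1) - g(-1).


f(-1) = -3
g(-1) = 11
Difference = -14

-14


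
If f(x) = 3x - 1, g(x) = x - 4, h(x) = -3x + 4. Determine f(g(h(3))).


h(3) = -5
g(-5) = -9
f(-9) = -28

-28


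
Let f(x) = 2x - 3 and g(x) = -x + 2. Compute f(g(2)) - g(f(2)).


f(g(2)) = -3
g(f(2)) = 1
Difference = -4

-4


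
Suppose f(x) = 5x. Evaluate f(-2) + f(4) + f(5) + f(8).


f(-2) = -10
f(4) = 20
f(5) = 25
f(8) = 40
Sum = 75

75


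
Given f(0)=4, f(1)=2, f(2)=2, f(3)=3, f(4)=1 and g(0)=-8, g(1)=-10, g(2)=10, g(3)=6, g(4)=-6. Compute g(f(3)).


f(3) = 3
g(3) = 6

6


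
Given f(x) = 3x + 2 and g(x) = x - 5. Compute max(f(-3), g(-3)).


-7


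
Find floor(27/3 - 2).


27/3 = 9
9 - 2 = 7
floor(7) = 7

7


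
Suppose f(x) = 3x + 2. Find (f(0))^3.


f(0) = 2
(2)^3 = 8

8


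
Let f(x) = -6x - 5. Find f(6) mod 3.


f(6) = -41
-41 mod 3 = 1

1


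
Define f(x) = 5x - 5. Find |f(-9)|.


f(-9) = -50
|-50| = 50

50


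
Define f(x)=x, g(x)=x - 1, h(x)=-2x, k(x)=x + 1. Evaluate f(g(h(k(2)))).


k(2) = 3
h(3) = -6
g(-6) = -7
f(-7) = -7

-7


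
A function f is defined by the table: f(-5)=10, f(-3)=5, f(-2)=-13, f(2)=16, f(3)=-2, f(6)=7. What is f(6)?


Reading from the table at x = 6

7


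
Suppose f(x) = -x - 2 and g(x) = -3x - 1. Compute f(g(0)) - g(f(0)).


f(g(0)) = -1
g(f(0)) = 5
Difference = -6

-6


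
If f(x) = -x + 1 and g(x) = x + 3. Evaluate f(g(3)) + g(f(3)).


f(g(3)) = -5
g(f(3)) = 1
Sum = -4

-4


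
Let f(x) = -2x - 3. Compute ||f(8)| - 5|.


14


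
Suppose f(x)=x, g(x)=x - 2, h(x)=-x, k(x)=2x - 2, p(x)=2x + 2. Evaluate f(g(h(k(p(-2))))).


p(-2) = -2
k(-2) = -6
h(-6) = 6
g(6) = 4
f(4) = 4

4


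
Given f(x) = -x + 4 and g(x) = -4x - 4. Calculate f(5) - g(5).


f(5) = -1
g(5) = -24
Difference = 23

23


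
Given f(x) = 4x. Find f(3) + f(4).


f(3) = 12
f(4) = 16
Sum = 28

28


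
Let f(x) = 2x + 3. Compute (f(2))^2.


f(2) = 7
(7)^2 = 49

49


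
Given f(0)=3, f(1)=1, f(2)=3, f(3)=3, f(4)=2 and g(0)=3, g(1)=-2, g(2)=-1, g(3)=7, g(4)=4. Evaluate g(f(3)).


f(3) = 3
g(3) = 7

7


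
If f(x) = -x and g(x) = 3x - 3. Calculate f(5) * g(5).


f(5) = -5
g(5) = 12
Product = -60

-60


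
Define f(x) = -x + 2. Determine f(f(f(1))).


f(1) = 1
f(1) = 1
f(1) = 1

1


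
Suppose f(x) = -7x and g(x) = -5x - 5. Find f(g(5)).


g(5) = -30
f(-30) = 210

210


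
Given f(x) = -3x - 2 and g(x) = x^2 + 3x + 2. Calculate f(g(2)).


g(2) = 12
f(12) = -38

-38


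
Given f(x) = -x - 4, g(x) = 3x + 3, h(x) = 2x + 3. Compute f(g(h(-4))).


h(-4) = -5
g(-5) = -12
f(-12) = 8

8


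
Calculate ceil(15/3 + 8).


15/3 = 5
5 + 8 = 13
ceil(13) = 13

13


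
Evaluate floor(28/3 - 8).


28/3 = 9.3333
9.3333 - 8 = 1.3333
floor(1.3333) = 1

1


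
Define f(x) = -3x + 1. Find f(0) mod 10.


f(0) = 1
1 mod 10 = 1

1


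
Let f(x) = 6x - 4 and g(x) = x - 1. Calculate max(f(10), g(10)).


f(10) = 56
g(10) = 9
max = 56

56


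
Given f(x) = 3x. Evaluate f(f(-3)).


f(-3) = -9
f(-9) = -27

-27


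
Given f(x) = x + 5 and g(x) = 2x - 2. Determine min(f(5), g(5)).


f(5) = 10
g(5) = 8
min = 8

8


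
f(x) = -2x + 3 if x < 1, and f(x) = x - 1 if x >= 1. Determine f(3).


3 satisfies x >= 1
f(3) = 2

2


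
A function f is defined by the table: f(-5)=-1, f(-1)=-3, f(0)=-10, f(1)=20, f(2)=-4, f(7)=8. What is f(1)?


Reading from the table at x = 1

20


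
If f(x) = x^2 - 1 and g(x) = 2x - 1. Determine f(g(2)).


g(2) = 3
f(3) = 1*(3)^2 - 1 = 8

8


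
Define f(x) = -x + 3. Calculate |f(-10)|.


f(-10) = 13
|13| = 13

13


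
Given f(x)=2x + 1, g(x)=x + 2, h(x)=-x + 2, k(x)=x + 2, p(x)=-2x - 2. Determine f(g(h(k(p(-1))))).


p(-1) = 0
k(0) = 2
h(2) = 0
g(0) = 2
f(2) = 5

5


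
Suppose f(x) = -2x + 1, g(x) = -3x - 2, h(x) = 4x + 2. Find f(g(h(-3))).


-55


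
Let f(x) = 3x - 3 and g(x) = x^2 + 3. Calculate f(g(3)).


g(3) = 12
f(12) = 33

33


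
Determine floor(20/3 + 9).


20/3 = 6.6667
6.6667 + 9 = 15.6667
floor(15.6667) = 15

15


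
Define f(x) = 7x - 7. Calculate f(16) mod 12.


f(16) = 105
105 mod 12 = 9

9


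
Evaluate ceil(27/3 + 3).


12


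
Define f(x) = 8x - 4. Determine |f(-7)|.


f(-7) = -60
|-60| = 60

60


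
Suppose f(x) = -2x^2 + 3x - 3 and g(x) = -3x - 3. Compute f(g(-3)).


g(-3) = 6
f(6) = (-2)*(6)^2 + 3*(6) - 3 = -57

-57


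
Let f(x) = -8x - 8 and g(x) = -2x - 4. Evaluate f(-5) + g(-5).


f(-5) = 32
g(-5) = 6
Sum = 38

38


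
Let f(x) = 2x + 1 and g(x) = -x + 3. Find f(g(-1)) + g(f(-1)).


f(g(-1)) = 9
g(f(-1)) = 4
Sum = 13

13


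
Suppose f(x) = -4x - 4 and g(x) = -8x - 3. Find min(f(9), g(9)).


f(9) = -40
g(9) = -75
min = -75

-75


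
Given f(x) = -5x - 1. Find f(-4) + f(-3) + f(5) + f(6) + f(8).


f(-4) = 19
f(-3) = 14
f(5) = -26
f(6) = -31
f(8) = -41
Sum = -65

-65


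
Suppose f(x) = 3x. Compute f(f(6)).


f(6) = 18
f(18) = 54

54


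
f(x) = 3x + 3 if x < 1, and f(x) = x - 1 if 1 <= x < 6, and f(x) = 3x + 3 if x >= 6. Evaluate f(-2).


-2 satisfies x < 1
f(-2) = -3

-3


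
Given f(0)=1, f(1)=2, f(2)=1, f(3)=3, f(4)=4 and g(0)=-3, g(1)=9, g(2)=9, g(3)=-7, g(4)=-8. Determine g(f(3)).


f(3) = 3
g(3) = -7

-7


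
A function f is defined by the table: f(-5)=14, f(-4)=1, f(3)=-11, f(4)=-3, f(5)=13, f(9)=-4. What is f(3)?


Reading from the table at x = 3

-11


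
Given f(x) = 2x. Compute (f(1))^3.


f(1) = 2
(2)^3 = 8

8


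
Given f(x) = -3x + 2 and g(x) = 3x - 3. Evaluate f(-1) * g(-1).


f(-1) = 5
g(-1) = -6
Product = -30

-30


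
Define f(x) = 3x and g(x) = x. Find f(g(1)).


g(1) = 1
f(1) = 3

3


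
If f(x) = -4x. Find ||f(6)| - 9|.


f(6) = -24
|-24| = 24
|24 - 9| = 15

15


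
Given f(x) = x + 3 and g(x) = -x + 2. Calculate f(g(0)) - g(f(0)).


f(g(0)) = 5
g(f(0)) = -1
Difference = 6

6


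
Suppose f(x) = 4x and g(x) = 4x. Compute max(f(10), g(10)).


f(10) = 40
g(10) = 40
max = 40

40


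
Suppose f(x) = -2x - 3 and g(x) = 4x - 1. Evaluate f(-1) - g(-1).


f(-1) = -1
g(-1) = -5
Difference = 4

4


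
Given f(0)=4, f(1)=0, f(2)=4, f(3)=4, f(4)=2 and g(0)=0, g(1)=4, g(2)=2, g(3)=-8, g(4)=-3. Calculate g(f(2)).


f(2) = 4
g(4) = -3

-3


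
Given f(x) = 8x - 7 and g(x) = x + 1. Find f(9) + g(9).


75


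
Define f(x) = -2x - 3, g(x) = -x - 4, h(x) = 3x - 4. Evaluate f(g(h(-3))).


h(-3) = -13
g(-13) = 9
f(9) = -21

-21


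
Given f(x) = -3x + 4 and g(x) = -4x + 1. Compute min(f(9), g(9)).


-35


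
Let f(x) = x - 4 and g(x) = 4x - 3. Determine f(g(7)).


g(7) = 25
f(25) = 21

21


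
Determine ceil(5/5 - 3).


5/5 = 1
1 - 3 = -2
ceil(-2) = -2

-2


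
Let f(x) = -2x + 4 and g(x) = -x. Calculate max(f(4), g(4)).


f(4) = -4
g(4) = -4
max = -4

-4


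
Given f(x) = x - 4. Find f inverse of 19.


Solve x - 4 = 19
x = (19 + 4) / 1 = 23

23


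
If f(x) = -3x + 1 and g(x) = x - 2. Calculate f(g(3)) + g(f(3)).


-12


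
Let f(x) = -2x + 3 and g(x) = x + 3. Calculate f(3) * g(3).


f(3) = -3
g(3) = 6
Product = -18

-18


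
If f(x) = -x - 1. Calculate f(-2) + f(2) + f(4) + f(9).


f(-2) = 1
f(2) = -3
f(4) = -5
f(9) = -10
Sum = -17

-17


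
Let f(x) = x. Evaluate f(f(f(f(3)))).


3


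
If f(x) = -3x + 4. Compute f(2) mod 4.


f(2) = -2
-2 mod 4 = 2

2


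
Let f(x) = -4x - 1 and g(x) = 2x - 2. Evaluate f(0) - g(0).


f(0) = -1
g(0) = -2
Difference = 1

1


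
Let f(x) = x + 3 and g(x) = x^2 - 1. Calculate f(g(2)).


g(2) = 3
f(3) = 6

6


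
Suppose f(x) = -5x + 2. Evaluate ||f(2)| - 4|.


f(2) = -8
|-8| = 8
|8 - 4| = 4

4


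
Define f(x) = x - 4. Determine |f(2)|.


f(2) = -2
|-2| = 2

2


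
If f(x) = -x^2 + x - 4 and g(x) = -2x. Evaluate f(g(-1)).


g(-1) = 2
f(2) = (-1)*(2)^2 + 1*(2) - 4 = -6

-6


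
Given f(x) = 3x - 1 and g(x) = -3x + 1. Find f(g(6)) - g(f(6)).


f(g(6)) = -52
g(f(6)) = -50
Difference = -2

-2


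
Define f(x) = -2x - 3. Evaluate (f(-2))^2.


f(-2) = 1
(1)^2 = 1

1


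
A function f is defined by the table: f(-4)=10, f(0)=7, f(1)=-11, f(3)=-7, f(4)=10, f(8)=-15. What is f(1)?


-11


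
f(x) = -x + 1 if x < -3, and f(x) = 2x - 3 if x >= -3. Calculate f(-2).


-7


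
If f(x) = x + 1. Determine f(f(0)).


f(0) = 1
f(1) = 2

2


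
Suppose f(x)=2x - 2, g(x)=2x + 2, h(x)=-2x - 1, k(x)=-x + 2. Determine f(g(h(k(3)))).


k(3) = -1
h(-1) = 1
g(1) = 4
f(4) = 6

6


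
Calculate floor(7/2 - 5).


7/2 = 3.5
3.5 - 5 = -1.5
floor(-1.5) = -2

-2


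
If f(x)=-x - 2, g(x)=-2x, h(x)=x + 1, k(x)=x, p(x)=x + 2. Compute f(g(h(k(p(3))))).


p(3) = 5
k(5) = 5
h(5) = 6
g(6) = -12
f(-12) = 10

10


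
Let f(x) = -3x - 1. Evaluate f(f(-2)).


f(-2) = 5
f(5) = -16

-16


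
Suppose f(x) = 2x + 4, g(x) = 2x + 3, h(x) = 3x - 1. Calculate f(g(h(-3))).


h(-3) = -10
g(-10) = -17
f(-17) = -30

-30


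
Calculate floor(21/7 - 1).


21/7 = 3
3 - 1 = 2
floor(2) = 2

2


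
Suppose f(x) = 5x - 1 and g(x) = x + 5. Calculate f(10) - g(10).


34


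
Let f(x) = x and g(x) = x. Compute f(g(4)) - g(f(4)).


f(g(4)) = 4
g(f(4)) = 4
Difference = 0

0


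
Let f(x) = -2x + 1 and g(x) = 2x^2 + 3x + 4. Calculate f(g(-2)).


g(-2) = 6
f(6) = -11

-11


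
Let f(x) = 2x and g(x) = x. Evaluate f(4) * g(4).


f(4) = 8
g(4) = 4
Product = 32

32


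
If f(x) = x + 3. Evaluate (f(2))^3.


125


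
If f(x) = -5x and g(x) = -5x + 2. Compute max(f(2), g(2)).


f(2) = -10
g(2) = -8
max = -8

-8


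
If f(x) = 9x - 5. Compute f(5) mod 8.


f(5) = 40
40 mod 8 = 0

0


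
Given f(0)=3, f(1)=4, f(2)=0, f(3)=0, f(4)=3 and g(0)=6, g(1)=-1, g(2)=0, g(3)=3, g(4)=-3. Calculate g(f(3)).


f(3) = 0
g(0) = 6

6


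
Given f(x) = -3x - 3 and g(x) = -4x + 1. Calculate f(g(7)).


g(7) = -27
f(-27) = 78

78


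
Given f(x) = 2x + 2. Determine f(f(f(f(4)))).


f(4) = 10
f(10) = 22
f(22) = 46
f(46) = 94

94


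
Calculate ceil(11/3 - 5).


-1


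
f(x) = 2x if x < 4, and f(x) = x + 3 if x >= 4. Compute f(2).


2 satisfies x < 4
f(2) = 4

4


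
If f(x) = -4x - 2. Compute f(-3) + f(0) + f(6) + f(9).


f(-3) = 10
f(0) = -2
f(6) = -26
f(9) = -38
Sum = -56

-56


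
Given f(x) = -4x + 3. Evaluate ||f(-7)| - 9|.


22


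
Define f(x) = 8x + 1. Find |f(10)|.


81


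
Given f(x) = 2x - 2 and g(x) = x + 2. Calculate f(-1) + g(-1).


f(-1) = -4
g(-1) = 1
Sum = -3

-3


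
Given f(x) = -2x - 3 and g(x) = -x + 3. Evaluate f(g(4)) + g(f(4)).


f(g(4)) = -1
g(f(4)) = 14
Sum = 13

13


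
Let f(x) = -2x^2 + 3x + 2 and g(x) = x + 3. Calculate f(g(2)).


-33


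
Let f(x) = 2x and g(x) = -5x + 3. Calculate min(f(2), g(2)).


f(2) = 4
g(2) = -7
min = -7

-7


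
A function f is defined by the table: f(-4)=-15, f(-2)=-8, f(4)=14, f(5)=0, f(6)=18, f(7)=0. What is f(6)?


18


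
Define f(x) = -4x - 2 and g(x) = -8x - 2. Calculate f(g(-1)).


g(-1) = 6
f(6) = -26

-26


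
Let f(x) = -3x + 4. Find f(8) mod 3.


f(8) = -20
-20 mod 3 = 1

1


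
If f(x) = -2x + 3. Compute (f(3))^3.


f(3) = -3
(-3)^3 = -27

-27


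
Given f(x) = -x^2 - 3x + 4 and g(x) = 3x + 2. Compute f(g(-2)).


g(-2) = -4
f(-4) = (-1)*(-4)^2 - 3*(-4) + 4 = 0

0


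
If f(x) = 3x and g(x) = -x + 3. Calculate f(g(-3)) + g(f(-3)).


f(g(-3)) = 18
g(f(-3)) = 12
Sum = 30

30


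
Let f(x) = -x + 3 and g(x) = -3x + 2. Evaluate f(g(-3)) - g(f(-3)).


f(g(-3)) = -8
g(f(-3)) = -16
Difference = 8

8


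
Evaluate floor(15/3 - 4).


15/3 = 5
5 - 4 = 1
floor(1) = 1

1


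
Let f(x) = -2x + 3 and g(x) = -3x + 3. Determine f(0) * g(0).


f(0) = 3
g(0) = 3
Product = 9

9


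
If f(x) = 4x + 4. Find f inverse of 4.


Solve 4x + 4 = 4
x = (4 - 4) / 4 = 0

0


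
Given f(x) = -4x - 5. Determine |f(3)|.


17


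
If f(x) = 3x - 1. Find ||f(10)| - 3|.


f(10) = 29
|29| = 29
|29 - 3| = 26

26


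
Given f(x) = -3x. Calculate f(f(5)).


f(5) = -15
f(-15) = 45

45


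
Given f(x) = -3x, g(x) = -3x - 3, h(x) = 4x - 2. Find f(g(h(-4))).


h(-4) = -18
g(-18) = 51
f(51) = -153

-153


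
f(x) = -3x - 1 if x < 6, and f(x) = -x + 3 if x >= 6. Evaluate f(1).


-4


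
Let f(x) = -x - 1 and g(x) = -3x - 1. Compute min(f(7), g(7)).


f(7) = -8
g(7) = -22
min = -22

-22


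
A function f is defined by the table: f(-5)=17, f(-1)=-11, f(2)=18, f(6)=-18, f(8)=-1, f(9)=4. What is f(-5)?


17


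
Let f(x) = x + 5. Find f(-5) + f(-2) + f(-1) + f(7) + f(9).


f(-5) = 0
f(-2) = 3
f(-1) = 4
f(7) = 12
f(9) = 14
Sum = 33

33


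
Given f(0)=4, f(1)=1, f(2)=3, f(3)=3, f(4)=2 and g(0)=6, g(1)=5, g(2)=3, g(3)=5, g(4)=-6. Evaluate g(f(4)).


f(4) = 2
g(2) = 3

3


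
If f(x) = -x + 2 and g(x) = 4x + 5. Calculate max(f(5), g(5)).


25


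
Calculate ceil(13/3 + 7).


12


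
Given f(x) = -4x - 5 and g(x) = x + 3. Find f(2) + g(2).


f(2) = -13
g(2) = 5
Sum = -8

-8


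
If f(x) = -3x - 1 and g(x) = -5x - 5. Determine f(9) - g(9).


f(9) = -28
g(9) = -50
Difference = 22

22


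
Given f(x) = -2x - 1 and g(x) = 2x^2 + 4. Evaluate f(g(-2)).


g(-2) = 12
f(12) = -25

-25


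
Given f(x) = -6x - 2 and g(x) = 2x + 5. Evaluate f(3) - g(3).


f(3) = -20
g(3) = 11
Difference = -31

-31


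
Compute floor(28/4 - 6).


1


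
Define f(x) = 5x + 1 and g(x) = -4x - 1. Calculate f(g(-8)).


g(-8) = 31
f(31) = 156

156


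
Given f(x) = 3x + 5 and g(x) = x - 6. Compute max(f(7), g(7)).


f(7) = 26
g(7) = 1
max = 26

26


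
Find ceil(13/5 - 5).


-2


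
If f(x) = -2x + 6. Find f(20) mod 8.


f(20) = -34
-34 mod 8 = 6

6


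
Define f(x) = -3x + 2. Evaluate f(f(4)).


f(4) = -10
f(-10) = 32

32


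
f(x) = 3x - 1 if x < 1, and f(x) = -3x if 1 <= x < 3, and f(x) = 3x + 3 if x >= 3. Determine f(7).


7 satisfies x >= 3
f(7) = 24

24


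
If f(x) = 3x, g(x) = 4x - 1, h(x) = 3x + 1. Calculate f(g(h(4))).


h(4) = 13
g(13) = 51
f(51) = 153

153


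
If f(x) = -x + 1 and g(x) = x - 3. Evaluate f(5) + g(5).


-2


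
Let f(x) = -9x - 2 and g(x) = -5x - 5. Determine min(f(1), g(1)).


f(1) = -11
g(1) = -10
min = -11

-11


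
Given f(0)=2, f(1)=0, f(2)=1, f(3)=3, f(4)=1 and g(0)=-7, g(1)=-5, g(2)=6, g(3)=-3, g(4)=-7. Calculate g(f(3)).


-3


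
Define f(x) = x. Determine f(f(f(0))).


0


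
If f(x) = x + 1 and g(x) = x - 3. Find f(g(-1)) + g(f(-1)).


f(g(-1)) = -3
g(f(-1)) = -3
Sum = -6

-6


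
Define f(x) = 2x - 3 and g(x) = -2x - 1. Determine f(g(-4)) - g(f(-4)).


-10


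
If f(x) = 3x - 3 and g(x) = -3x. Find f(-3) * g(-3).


f(-3) = -12
g(-3) = 9
Product = -108

-108


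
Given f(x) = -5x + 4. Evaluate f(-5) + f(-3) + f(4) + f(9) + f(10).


f(-5) = 29
f(-3) = 19
f(4) = -16
f(9) = -41
f(10) = -46
Sum = -55

-55


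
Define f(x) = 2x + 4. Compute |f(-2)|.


0


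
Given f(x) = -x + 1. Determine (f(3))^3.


-8


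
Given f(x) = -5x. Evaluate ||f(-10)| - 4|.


f(-10) = 50
|50| = 50
|50 - 4| = 46

46


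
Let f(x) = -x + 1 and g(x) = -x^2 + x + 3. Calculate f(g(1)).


g(1) = 3
f(3) = -2

-2


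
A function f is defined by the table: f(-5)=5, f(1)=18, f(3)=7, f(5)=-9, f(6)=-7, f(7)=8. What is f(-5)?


5


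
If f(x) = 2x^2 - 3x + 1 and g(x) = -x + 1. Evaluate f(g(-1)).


g(-1) = 2
f(2) = 2*(2)^2 - 3*(2) + 1 = 3

3


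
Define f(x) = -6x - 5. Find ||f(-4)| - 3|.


f(-4) = 19
|19| = 19
|19 - 3| = 16

16


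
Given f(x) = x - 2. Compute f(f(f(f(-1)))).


f(-1) = -3
f(-3) = -5
f(-5) = -7
f(-7) = -9

-9


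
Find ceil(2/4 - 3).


2/4 = 0.5
0.5 - 3 = -2.5
ceil(-2.5) = -2

-2


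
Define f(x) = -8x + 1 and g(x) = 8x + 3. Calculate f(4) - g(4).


f(4) = -31
g(4) = 35
Difference = -66

-66


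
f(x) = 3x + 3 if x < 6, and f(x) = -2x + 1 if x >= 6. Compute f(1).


1 satisfies x < 6
f(1) = 6

6


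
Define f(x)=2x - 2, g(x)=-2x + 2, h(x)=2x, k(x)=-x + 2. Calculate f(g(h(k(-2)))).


k(-2) = 4
h(4) = 8
g(8) = -14
f(-14) = -30

-30


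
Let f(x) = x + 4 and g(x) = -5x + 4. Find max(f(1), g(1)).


f(1) = 5
g(1) = -1
max = 5

5


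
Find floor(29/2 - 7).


29/2 = 14.5
14.5 - 7 = 7.5
floor(7.5) = 7

7


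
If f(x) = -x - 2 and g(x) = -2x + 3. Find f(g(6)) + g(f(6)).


f(g(6)) = 7
g(f(6)) = 19
Sum = 26

26


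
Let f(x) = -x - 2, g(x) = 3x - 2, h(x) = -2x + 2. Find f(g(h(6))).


30


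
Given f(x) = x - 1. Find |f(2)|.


f(2) = 1
|1| = 1

1


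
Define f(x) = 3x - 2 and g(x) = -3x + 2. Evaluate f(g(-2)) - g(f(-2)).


-4


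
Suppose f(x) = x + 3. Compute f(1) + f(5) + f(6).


f(1) = 4
f(5) = 8
f(6) = 9
Sum = 21

21


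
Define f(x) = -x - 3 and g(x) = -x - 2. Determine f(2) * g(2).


f(2) = -5
g(2) = -4
Product = 20

20


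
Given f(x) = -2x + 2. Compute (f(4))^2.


f(4) = -6
(-6)^2 = 36

36


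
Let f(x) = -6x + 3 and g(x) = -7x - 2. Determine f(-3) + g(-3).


40


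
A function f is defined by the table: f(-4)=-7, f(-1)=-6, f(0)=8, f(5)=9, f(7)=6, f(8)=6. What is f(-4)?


Reading from the table at x = -4

-7


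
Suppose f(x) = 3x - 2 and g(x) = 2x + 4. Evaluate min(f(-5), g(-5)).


f(-5) = -17
g(-5) = -6
min = -17

-17


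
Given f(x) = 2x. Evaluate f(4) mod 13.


f(4) = 8
8 mod 13 = 8

8


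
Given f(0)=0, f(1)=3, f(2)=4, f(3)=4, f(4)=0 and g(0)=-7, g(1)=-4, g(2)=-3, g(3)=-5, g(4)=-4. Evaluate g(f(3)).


f(3) = 4
g(4) = -4

-4


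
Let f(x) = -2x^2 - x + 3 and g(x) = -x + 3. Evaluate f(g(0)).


g(0) = 3
f(3) = (-2)*(3)^2 - 1*(3) + 3 = -18

-18


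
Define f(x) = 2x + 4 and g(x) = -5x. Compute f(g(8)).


g(8) = -40
f(-40) = -76

-76


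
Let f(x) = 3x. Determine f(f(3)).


f(3) = 9
f(9) = 27

27


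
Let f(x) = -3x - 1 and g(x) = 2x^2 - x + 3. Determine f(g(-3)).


g(-3) = 24
f(24) = -73

-73


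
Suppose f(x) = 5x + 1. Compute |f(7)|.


f(7) = 36
|36| = 36

36


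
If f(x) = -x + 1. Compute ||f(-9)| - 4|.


f(-9) = 10
|10| = 10
|10 - 4| = 6

6


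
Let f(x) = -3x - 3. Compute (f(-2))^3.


f(-2) = 3
(3)^3 = 27

27


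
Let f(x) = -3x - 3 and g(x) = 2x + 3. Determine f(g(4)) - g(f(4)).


f(g(4)) = -36
g(f(4)) = -27
Difference = -9

-9


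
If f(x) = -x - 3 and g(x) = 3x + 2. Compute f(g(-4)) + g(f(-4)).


f(g(-4)) = 7
g(f(-4)) = 5
Sum = 12

12


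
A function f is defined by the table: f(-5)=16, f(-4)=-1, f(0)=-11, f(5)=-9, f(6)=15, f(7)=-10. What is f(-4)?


Reading from the table at x = -4

-1


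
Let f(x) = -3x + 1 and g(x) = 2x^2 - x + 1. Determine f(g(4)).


g(4) = 29
f(29) = -86

-86


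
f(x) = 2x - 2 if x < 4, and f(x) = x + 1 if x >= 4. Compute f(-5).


-5 satisfies x < 4
f(-5) = -12

-12


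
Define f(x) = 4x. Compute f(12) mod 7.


f(12) = 48
48 mod 7 = 6

6


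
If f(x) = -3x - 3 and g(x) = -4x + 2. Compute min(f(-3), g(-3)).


f(-3) = 6
g(-3) = 14
min = 6

6


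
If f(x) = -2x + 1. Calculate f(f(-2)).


-9


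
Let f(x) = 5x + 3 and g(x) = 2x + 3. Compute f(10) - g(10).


f(10) = 53
g(10) = 23
Difference = 30

30


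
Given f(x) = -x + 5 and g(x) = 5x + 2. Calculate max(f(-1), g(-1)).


f(-1) = 6
g(-1) = -3
max = 6

6


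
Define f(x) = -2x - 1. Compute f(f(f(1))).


f(1) = -3
f(-3) = 5
f(5) = -11

-11


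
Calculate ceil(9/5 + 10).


9/5 = 1.8
1.8 + 10 = 11.8
ceil(11.8) = 12

12


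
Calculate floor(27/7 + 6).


27/7 = 3.8571
3.8571 + 6 = 9.8571
floor(9.8571) = 9

9


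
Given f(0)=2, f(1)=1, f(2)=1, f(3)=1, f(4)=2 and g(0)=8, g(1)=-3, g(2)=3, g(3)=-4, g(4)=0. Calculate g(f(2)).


-3


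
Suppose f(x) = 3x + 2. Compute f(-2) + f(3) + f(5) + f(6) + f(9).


f(-2) = -4
f(3) = 11
f(5) = 17
f(6) = 20
f(9) = 29
Sum = 73

73


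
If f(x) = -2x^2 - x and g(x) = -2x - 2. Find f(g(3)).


-120


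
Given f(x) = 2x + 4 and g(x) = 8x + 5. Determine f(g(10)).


174


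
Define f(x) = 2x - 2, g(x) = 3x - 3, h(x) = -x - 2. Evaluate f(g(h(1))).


-26


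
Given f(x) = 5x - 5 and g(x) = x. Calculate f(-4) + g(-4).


-29


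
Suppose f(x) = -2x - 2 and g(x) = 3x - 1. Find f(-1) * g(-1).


f(-1) = 0
g(-1) = -4
Product = 0

0


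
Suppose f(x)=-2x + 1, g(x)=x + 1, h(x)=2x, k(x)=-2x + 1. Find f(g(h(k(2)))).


k(2) = -3
h(-3) = -6
g(-6) = -5
f(-5) = 11

11


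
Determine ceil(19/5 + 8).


19/5 = 3.8
3.8 + 8 = 11.8
ceil(11.8) = 12

12


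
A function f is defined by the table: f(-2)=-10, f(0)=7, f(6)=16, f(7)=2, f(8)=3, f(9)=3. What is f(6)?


Reading from the table at x = 6

16


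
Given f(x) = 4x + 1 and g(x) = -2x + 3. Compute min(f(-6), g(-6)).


f(-6) = -23
g(-6) = 15
min = -23

-23


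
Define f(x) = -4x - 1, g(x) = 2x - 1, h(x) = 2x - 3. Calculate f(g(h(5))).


-53


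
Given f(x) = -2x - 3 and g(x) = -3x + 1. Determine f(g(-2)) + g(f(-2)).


f(g(-2)) = -17
g(f(-2)) = -2
Sum = -19

-19


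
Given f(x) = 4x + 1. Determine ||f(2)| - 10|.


f(2) = 9
|9| = 9
|9 - 10| = 1

1


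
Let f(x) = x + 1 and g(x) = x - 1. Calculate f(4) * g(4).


f(4) = 5
g(4) = 3
Product = 15

15


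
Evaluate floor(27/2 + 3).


27/2 = 13.5
13.5 + 3 = 16.5
floor(16.5) = 16

16


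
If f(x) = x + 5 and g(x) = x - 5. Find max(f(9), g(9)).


f(9) = 14
g(9) = 4
max = 14

14


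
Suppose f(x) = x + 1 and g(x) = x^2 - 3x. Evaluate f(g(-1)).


g(-1) = 4
f(4) = 5

5


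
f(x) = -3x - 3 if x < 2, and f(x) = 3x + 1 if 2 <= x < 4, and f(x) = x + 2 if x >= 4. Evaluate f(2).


2 satisfies 2 <= x < 4
f(2) = 7

7


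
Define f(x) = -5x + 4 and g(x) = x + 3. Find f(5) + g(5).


f(5) = -21
g(5) = 8
Sum = -13

-13


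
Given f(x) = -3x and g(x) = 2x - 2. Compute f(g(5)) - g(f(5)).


f(g(5)) = -24
g(f(5)) = -32
Difference = 8

8


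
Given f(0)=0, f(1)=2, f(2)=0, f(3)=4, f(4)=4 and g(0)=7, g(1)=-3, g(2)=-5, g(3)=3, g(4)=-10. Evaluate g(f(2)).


7


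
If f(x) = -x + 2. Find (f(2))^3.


f(2) = 0
(0)^3 = 0

0


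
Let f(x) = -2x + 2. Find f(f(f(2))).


f(2) = -2
f(-2) = 6
f(6) = -10

-10


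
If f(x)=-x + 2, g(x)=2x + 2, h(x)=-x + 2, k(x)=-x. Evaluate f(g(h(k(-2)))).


k(-2) = 2
h(2) = 0
g(0) = 2
f(2) = 0

0


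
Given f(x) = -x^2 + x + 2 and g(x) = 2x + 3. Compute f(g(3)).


-70


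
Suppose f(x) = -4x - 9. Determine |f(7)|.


f(7) = -37
|-37| = 37

37


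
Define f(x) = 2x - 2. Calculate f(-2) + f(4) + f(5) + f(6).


f(-2) = -6
f(4) = 6
f(5) = 8
f(6) = 10
Sum = 18

18


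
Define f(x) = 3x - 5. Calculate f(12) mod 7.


f(12) = 31
31 mod 7 = 3

3


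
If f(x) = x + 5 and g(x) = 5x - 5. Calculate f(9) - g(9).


f(9) = 14
g(9) = 40
Difference = -26

-26


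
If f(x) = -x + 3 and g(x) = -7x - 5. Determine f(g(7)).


g(7) = -54
f(-54) = 57

57


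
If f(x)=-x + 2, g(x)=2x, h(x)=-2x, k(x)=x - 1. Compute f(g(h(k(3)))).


10


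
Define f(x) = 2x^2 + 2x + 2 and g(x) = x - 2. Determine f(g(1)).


g(1) = -1
f(-1) = 2*(-1)^2 + 2*(-1) + 2 = 2

2


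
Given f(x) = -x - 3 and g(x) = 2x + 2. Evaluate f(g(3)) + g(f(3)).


f(g(3)) = -11
g(f(3)) = -10
Sum = -21

-21


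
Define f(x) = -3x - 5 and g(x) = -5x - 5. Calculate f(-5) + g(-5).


f(-5) = 10
g(-5) = 20
Sum = 30

30


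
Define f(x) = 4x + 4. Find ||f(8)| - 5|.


f(8) = 36
|36| = 36
|36 - 5| = 31

31


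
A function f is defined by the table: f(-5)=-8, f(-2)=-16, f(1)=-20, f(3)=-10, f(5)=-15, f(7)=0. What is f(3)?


-10


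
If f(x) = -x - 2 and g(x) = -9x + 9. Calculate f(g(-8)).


g(-8) = 81
f(81) = -83

-83


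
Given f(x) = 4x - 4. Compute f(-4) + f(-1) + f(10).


f(-4) = -20
f(-1) = -8
f(10) = 36
Sum = 8

8


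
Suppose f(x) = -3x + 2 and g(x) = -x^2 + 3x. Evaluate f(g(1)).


g(1) = 2
f(2) = -4

-4


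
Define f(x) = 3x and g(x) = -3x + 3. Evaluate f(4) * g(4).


f(4) = 12
g(4) = -9
Product = -108

-108


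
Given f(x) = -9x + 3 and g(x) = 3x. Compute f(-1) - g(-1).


f(-1) = 12
g(-1) = -3
Difference = 15

15


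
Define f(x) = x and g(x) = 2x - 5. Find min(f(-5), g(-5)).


-15


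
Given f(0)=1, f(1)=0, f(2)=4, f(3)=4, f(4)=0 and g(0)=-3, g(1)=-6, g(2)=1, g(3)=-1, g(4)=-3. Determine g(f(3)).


f(3) = 4
g(4) = -3

-3


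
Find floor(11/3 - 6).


11/3 = 3.6667
3.6667 - 6 = -2.3333
floor(-2.3333) = -3

-3


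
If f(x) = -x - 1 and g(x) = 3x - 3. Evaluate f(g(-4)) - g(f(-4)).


f(g(-4)) = 14
g(f(-4)) = 6
Difference = 8

8


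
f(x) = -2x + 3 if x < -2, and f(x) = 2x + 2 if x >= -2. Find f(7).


7 satisfies x >= -2
f(7) = 16

16


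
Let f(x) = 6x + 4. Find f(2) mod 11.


f(2) = 16
16 mod 11 = 5

5


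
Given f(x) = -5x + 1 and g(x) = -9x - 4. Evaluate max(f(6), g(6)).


-29


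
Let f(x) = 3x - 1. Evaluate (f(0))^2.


f(0) = -1
(-1)^2 = 1

1


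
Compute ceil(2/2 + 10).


2/2 = 1
1 + 10 = 11
ceil(11) = 11

11


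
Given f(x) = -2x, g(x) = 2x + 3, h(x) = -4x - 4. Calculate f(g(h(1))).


h(1) = -8
g(-8) = -13
f(-13) = 26

26


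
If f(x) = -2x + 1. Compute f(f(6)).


f(6) = -11
f(-11) = 23

23


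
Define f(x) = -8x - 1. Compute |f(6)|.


f(6) = -49
|-49| = 49

49


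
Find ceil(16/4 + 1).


5


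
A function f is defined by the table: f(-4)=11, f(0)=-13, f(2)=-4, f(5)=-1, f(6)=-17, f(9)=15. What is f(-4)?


Reading from the table at x = -4

11


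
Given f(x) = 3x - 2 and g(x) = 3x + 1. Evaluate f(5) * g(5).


f(5) = 13
g(5) = 16
Product = 208

208


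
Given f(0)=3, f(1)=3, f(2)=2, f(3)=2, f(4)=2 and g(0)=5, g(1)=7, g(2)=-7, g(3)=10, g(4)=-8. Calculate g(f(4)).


f(4) = 2
g(2) = -7

-7


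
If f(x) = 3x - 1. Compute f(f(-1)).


f(-1) = -4
f(-4) = -13

-13


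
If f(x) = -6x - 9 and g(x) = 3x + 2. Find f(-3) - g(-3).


f(-3) = 9
g(-3) = -7
Difference = 16

16


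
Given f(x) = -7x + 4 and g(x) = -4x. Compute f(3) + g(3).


f(3) = -17
g(3) = -12
Sum = -29

-29


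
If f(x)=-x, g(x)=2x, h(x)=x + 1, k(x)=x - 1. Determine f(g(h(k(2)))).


k(2) = 1
h(1) = 2
g(2) = 4
f(4) = -4

-4


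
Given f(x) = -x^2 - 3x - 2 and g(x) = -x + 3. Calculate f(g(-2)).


g(-2) = 5
f(5) = (-1)*(5)^2 - 3*(5) - 2 = -42

-42


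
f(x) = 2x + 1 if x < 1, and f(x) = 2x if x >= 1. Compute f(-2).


-2 satisfies x < 1
f(-2) = -3

-3


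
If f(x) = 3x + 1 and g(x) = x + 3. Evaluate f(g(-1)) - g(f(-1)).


f(g(-1)) = 7
g(f(-1)) = 1
Difference = 6

6


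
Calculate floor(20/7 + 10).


20/7 = 2.8571
2.8571 + 10 = 12.8571
floor(12.8571) = 12

12


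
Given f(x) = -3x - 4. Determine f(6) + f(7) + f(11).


-84


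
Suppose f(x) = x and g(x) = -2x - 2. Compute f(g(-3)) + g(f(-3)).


f(g(-3)) = 4
g(f(-3)) = 4
Sum = 8

8


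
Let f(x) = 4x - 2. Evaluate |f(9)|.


34


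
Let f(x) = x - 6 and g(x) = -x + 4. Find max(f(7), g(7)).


f(7) = 1
g(7) = -3
max = 1

1


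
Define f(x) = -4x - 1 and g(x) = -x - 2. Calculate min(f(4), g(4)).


f(4) = -17
g(4) = -6
min = -17

-17


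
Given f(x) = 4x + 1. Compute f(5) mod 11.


f(5) = 21
21 mod 11 = 10

10


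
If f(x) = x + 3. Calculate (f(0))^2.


f(0) = 3
(3)^2 = 9

9


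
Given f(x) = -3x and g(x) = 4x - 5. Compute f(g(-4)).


g(-4) = -21
f(-21) = 63

63


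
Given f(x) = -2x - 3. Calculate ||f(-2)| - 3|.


f(-2) = 1
|1| = 1
|1 - 3| = 2

2


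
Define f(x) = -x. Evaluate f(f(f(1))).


f(1) = -1
f(-1) = 1
f(1) = -1

-1


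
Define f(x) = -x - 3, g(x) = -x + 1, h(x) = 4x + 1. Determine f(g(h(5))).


h(5) = 21
g(21) = -20
f(-20) = 17

17


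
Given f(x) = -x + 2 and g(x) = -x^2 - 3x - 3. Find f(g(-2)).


g(-2) = -1
f(-1) = 3

3


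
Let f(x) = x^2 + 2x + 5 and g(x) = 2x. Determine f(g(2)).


g(2) = 4
f(4) = 1*(4)^2 + 2*(4) + 5 = 29

29


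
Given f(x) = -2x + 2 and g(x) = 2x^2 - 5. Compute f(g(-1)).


g(-1) = -3
f(-3) = 8

8


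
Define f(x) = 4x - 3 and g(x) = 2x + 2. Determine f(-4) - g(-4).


f(-4) = -19
g(-4) = -6
Difference = -13

-13


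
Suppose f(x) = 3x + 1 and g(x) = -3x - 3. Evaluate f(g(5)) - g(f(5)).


f(g(5)) = -53
g(f(5)) = -51
Difference = -2

-2


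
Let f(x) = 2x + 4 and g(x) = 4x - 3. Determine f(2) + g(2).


f(2) = 8
g(2) = 5
Sum = 13

13


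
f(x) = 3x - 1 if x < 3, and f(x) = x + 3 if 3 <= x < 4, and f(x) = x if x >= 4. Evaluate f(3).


3 satisfies 3 <= x < 4
f(3) = 6

6


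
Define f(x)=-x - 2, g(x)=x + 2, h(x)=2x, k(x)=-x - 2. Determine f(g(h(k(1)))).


k(1) = -3
h(-3) = -6
g(-6) = -4
f(-4) = 2

2


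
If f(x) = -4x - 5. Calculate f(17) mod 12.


f(17) = -73
-73 mod 12 = 11

11


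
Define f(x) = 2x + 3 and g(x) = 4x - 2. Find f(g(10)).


g(10) = 38
f(38) = 79

79


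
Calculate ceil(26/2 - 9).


26/2 = 13
13 - 9 = 4
ceil(4) = 4

4


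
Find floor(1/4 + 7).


1/4 = 0.25
0.25 + 7 = 7.25
floor(7.25) = 7

7


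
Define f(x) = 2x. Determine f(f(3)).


12


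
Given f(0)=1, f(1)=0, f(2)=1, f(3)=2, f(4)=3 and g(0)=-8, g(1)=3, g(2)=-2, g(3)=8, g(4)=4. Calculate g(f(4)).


f(4) = 3
g(3) = 8

8


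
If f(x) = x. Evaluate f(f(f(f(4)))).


f(4) = 4
f(4) = 4
f(4) = 4
f(4) = 4

4


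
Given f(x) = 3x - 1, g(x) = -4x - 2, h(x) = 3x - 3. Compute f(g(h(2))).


-43


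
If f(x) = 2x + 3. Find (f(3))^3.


f(3) = 9
(9)^3 = 729

729


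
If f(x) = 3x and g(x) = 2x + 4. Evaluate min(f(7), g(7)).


f(7) = 21
g(7) = 18
min = 18

18


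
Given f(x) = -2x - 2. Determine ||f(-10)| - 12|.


f(-10) = 18
|18| = 18
|18 - 12| = 6

6


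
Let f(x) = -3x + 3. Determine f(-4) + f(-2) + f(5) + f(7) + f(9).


f(-4) = 15
f(-2) = 9
f(5) = -12
f(7) = -18
f(9) = -24
Sum = -30

-30


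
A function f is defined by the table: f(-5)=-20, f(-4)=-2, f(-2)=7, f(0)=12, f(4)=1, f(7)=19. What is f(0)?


Reading from the table at x = 0

12


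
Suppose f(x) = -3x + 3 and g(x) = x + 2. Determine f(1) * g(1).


0


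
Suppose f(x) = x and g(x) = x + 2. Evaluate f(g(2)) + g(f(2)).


f(g(2)) = 4
g(f(2)) = 4
Sum = 8

8


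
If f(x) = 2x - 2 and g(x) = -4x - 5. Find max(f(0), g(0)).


f(0) = -2
g(0) = -5
max = -2

-2


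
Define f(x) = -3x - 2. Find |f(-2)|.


f(-2) = 4
|4| = 4

4


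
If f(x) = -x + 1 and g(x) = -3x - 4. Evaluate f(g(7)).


g(7) = -25
f(-25) = 26

26


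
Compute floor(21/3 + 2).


9


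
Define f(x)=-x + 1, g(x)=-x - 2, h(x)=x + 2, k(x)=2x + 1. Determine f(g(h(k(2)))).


k(2) = 5
h(5) = 7
g(7) = -9
f(-9) = 10

10


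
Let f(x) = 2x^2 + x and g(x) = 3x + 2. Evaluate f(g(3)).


g(3) = 11
f(11) = 2*(11)^2 + 1*(11) = 253

253


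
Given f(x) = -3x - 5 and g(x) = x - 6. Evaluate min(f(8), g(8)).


f(8) = -29
g(8) = 2
min = -29

-29


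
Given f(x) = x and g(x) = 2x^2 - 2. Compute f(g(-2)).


g(-2) = 6
f(6) = 6

6


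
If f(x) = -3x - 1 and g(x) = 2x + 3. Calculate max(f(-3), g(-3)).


f(-3) = 8
g(-3) = -3
max = 8

8


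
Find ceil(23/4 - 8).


23/4 = 5.75
5.75 - 8 = -2.25
ceil(-2.25) = -2

-2


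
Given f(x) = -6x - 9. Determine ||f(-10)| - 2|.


49


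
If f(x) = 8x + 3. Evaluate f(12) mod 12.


f(12) = 99
99 mod 12 = 3

3


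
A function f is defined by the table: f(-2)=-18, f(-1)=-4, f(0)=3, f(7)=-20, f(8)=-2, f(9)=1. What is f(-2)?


Reading from the table at x = -2

-18


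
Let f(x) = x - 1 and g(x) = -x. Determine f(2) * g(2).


f(2) = 1
g(2) = -2
Product = -2

-2


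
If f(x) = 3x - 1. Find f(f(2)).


f(2) = 5
f(5) = 14

14


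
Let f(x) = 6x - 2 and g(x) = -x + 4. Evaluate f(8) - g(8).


f(8) = 46
g(8) = -4
Difference = 50

50


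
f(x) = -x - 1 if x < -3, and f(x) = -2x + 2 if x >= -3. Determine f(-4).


-4 satisfies x < -3
f(-4) = 3

3


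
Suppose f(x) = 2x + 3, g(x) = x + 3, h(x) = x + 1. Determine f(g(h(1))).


13


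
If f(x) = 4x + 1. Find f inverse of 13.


Solve 4x + 1 = 13
x = (13 - 1) / 4 = 3

3


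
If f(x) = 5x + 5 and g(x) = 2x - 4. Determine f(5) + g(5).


36


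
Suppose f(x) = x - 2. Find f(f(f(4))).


-2


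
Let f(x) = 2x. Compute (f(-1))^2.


f(-1) = -2
(-2)^2 = 4

4


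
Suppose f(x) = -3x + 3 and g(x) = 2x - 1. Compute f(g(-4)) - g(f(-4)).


f(g(-4)) = 30
g(f(-4)) = 29
Difference = 1

1


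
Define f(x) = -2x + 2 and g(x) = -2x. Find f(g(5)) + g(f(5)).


f(g(5)) = 22
g(f(5)) = 16
Sum = 38

38


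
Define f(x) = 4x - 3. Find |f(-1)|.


f(-1) = -7
|-7| = 7

7


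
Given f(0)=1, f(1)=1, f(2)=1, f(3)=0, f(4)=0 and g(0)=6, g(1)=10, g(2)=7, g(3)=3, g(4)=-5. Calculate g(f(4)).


6


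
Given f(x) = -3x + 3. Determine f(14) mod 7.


f(14) = -39
-39 mod 7 = 3

3


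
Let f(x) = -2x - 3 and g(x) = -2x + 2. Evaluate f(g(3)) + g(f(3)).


f(g(3)) = 5
g(f(3)) = 20
Sum = 25

25


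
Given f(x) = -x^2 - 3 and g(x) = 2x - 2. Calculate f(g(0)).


g(0) = -2
f(-2) = (-1)*(-2)^2 - 3 = -7

-7


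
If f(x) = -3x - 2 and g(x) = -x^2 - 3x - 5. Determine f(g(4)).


g(4) = -33
f(-33) = 97

97


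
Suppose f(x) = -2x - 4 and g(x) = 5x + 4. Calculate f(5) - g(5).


f(5) = -14
g(5) = 29
Difference = -43

-43


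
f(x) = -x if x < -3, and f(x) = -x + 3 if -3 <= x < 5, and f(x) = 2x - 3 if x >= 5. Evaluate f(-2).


-2 satisfies -3 <= x < 5
f(-2) = 5

5


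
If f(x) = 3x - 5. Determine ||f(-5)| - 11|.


f(-5) = -20
|-20| = 20
|20 - 11| = 9

9


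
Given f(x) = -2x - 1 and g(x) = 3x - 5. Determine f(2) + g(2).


f(2) = -5
g(2) = 1
Sum = -4

-4


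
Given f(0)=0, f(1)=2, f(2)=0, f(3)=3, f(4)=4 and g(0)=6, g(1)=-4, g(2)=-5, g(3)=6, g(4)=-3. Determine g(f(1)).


-5


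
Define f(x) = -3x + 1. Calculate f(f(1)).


7


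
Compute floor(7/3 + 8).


7/3 = 2.3333
2.3333 + 8 = 10.3333
floor(10.3333) = 10

10


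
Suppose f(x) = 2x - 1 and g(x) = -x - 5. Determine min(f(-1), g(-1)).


f(-1) = -3
g(-1) = -4
min = -4

-4


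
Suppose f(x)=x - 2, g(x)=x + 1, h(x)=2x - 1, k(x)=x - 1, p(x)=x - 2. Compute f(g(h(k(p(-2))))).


p(-2) = -4
k(-4) = -5
h(-5) = -11
g(-11) = -10
f(-10) = -12

-12


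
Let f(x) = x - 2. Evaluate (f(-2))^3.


f(-2) = -4
(-4)^3 = -64

-64


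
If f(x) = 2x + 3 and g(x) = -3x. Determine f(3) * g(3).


f(3) = 9
g(3) = -9
Product = -81

-81


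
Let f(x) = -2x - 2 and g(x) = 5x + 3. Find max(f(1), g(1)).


8


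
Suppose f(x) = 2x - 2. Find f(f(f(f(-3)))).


f(-3) = -8
f(-8) = -18
f(-18) = -38
f(-38) = -78

-78


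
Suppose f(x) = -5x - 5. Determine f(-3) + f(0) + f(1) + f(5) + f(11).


f(-3) = 10
f(0) = -5
f(1) = -10
f(5) = -30
f(11) = -60
Sum = -95

-95


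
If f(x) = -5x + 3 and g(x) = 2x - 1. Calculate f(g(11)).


g(11) = 21
f(21) = -102

-102


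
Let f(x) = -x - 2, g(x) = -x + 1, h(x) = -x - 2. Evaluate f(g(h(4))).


h(4) = -6
g(-6) = 7
f(7) = -9

-9


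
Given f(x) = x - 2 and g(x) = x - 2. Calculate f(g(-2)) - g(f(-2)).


f(g(-2)) = -6
g(f(-2)) = -6
Difference = 0

0


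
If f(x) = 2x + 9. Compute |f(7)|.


f(7) = 23
|23| = 23

23


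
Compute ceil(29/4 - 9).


-1


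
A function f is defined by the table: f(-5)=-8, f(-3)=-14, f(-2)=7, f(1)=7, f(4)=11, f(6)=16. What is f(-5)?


-8


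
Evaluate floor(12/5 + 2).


12/5 = 2.4
2.4 + 2 = 4.4
floor(4.4) = 4

4


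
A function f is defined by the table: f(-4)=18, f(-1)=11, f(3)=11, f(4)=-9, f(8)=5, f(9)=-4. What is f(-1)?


Reading from the table at x = -1

11


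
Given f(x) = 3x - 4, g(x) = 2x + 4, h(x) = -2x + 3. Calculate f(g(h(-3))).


h(-3) = 9
g(9) = 22
f(22) = 62

62


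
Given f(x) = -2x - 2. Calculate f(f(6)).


f(6) = -14
f(-14) = 26

26


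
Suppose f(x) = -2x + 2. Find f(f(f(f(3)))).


f(3) = -4
f(-4) = 10
f(10) = -18
f(-18) = 38

38


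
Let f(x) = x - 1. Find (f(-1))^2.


f(-1) = -2
(-2)^2 = 4

4
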